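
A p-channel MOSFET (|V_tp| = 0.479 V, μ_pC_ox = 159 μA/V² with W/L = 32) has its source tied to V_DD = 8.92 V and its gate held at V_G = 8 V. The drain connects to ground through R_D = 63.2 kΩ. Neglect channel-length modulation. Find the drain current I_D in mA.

I_D = 0.140 mA

V_SG = V_DD − V_G = 8.92 − 8 = 0.92 V, so V_ov = 0.92 − 0.479 = 0.441 V.
k_p = μ_pC_ox · (W/L) = 5.088 mA/V².
Assume saturation: I_D = ½ k_p V_ov² = 0.5 × 5.088 × 0.441² = 0.495 mA, giving V_SD = V_DD − I_D R_D = 8.92 − 0.495 × 63.2 = -22.3 V.
But -22.3 V < V_ov = 0.441 V, so the device is actually in triode.
In triode I_D = k_p[V_ov V_SD − ½ V_SD²] and I_D = (V_DD − V_SD)/R_D. Equating: 161 V_SD² − 142.8 V_SD + 8.92 = 0, giving V_SD = 0.0676 V (the root below V_ov).
I_D = (8.92 − 0.0676) / 63.2 = 0.14 mA.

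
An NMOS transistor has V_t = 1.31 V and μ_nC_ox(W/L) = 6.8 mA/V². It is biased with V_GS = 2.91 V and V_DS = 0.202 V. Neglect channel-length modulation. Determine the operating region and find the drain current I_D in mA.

Triode; I_D = 2.06 mA

V_ov = V_GS − V_t = 2.91 − 1.31 = 1.6 V.
Since V_DS = 0.202 V < V_ov = 1.6 V, the device is in the triode region.
I_D = k_n [V_ov · V_DS − ½ V_DS²] = 6.8 × [1.6 × 0.202 − 0.5 × 0.202²] = 2.06 mA.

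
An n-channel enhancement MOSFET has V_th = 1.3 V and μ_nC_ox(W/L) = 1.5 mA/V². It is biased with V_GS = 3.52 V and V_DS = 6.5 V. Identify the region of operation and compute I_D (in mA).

Saturation; I_D = 3.70 mA

V_ov = V_GS − V_th = 3.52 − 1.3 = 2.22 V.
Since V_DS = 6.5 V ≥ V_ov = 2.22 V, the device is in saturation.
I_D = ½ k_n V_ov² = 0.5 × 1.5 × 2.22² = 3.7 mA.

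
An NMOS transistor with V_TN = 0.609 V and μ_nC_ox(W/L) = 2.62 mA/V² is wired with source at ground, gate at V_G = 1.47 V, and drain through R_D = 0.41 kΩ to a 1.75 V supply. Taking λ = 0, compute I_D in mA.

V_GS = V_G = 1.47 V, so V_ov = 1.47 − 0.609 = 0.861 V.
Assume saturation: I_D = ½ k_n V_ov² = 0.5 × 2.62 × 0.861² = 0.971 mA, giving V_DS = V_DD − I_D R_D = 1.75 − 0.971 × 0.41 = 1.35 V.
V_DS = 1.35 V ≥ V_ov = 0.861 V, confirming saturation.

I_D = 0.971 mA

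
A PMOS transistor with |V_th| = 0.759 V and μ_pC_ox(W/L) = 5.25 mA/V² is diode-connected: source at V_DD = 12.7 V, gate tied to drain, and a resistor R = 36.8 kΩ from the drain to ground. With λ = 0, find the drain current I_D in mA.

With gate tied to drain, V_SG = V_SD ≥ V_SG − |V_th|, so the device is in saturation.
KCL at the drain: ½ k_p (V_SG − |V_th|)² = (V_DD − V_SG)/R.
Let x = V_SG − 0.759. Then 96.6 x² + x − 11.94 = 0, giving x = 0.346 V (positive root), so V_SG = 1.11 V.
I_D = (V_DD − V_SG)/R = (12.7 − 1.11) / 36.8 = 0.315 mA.

I_D = 0.315 mA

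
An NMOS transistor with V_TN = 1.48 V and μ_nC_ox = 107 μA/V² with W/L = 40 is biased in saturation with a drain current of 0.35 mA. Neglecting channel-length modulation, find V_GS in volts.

V_GS = 1.88 V

k_n = μ_nC_ox · (W/L) = 4.28 mA/V².
In saturation I_D = ½ k_n (V_GS − V_TN)², so V_GS − V_TN = √(2 I_D / k_n) = √(2 × 0.35 / 4.28) = 0.404 V.
V_GS = 1.48 + 0.404 = 1.88 V.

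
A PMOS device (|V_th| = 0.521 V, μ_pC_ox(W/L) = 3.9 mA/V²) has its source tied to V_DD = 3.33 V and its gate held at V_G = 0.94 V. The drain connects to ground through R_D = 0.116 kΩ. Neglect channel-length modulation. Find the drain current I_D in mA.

V_SG = V_DD − V_G = 3.33 − 0.94 = 2.39 V, so V_ov = 2.39 − 0.521 = 1.87 V.
Assume saturation: I_D = ½ k_p V_ov² = 0.5 × 3.9 × 1.87² = 6.81 mA, giving V_SD = V_DD − I_D R_D = 3.33 − 6.81 × 0.116 = 2.54 V.
V_SD = 2.54 V ≥ V_ov = 1.87 V, confirming saturation.

I_D = 6.81 mA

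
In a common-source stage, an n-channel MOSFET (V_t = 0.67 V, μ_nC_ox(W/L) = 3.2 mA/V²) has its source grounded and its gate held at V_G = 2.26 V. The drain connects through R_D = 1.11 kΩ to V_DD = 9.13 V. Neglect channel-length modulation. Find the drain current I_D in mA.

V_GS = V_G = 2.26 V, so V_ov = 2.26 − 0.67 = 1.59 V.
Assume saturation: I_D = ½ k_n V_ov² = 0.5 × 3.2 × 1.59² = 4.04 mA, giving V_DS = V_DD − I_D R_D = 9.13 − 4.04 × 1.11 = 4.64 V.
V_DS = 4.64 V ≥ V_ov = 1.59 V, confirming saturation.

I_D = 4.04 mA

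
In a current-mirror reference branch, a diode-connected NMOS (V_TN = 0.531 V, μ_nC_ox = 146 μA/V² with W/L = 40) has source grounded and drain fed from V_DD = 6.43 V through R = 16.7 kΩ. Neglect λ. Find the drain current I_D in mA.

I_D = 0.333 mA

With gate tied to drain, V_GS = V_DS ≥ V_GS − V_TN, so the device is in saturation.
k_n = μ_nC_ox · (W/L) = 5.84 mA/V².
KCL at the drain: ½ k_n (V_GS − V_TN)² = (V_DD − V_GS)/R.
Let x = V_GS − 0.531. Then 48.8 x² + x − 5.899 = 0, giving x = 0.338 V (positive root), so V_GS = 0.869 V.
I_D = (V_DD − V_GS)/R = (6.43 − 0.869) / 16.7 = 0.333 mA.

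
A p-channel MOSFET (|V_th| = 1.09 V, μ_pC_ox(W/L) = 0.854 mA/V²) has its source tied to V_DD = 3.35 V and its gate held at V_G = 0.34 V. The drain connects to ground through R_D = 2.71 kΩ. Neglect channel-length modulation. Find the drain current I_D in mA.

I_D = 0.967 mA

V_SG = V_DD − V_G = 3.35 − 0.34 = 3.01 V, so V_ov = 3.01 − 1.09 = 1.92 V.
Assume saturation: I_D = ½ k_p V_ov² = 0.5 × 0.854 × 1.92² = 1.57 mA, giving V_SD = V_DD − I_D R_D = 3.35 − 1.57 × 2.71 = -0.916 V.
But -0.916 V < V_ov = 1.92 V, so the device is actually in triode.
In triode I_D = k_p[V_ov V_SD − ½ V_SD²] and I_D = (V_DD − V_SD)/R_D. Equating: 1.16 V_SD² − 5.444 V_SD + 3.35 = 0, giving V_SD = 0.728 V (the root below V_ov).
I_D = (3.35 − 0.728) / 2.71 = 0.967 mA.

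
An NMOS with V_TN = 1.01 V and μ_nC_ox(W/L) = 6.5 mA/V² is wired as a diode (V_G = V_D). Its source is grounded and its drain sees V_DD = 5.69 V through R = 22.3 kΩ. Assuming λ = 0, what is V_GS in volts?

With gate tied to drain, V_GS = V_DS ≥ V_GS − V_TN, so the device is in saturation.
KCL at the drain: ½ k_n (V_GS − V_TN)² = (V_DD − V_GS)/R.
Let x = V_GS − 1.01. Then 72.5 x² + x − 4.68 = 0, giving x = 0.247 V (positive root), so V_GS = 1.26 V.
I_D = (V_DD − V_GS)/R = (5.69 − 1.26) / 22.3 = 0.199 mA.

V_GS = 1.26 V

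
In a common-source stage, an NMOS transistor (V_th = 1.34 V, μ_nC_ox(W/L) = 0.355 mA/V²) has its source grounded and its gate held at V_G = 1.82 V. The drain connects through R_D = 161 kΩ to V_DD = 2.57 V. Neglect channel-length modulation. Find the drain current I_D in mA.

I_D = 0.0153 mA

V_GS = V_G = 1.82 V, so V_ov = 1.82 − 1.34 = 0.48 V.
Assume saturation: I_D = ½ k_n V_ov² = 0.5 × 0.355 × 0.48² = 0.0409 mA, giving V_DS = V_DD − I_D R_D = 2.57 − 0.0409 × 161 = -4.01 V.
But -4.01 V < V_ov = 0.48 V, so the device is actually in triode.
In triode I_D = k_n[V_ov V_DS − ½ V_DS²] and I_D = (V_DD − V_DS)/R_D. Equating: 28.6 V_DS² − 28.43 V_DS + 2.57 = 0, giving V_DS = 0.101 V (the root below V_ov).
I_D = (2.57 − 0.101) / 161 = 0.0153 mA.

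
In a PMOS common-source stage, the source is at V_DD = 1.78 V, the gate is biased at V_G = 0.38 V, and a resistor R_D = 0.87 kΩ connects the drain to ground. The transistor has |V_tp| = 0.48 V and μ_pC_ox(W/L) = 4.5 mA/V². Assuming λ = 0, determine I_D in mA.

V_SG = V_DD − V_G = 1.78 − 0.38 = 1.4 V, so V_ov = 1.4 − 0.48 = 0.92 V.
Assume saturation: I_D = ½ k_p V_ov² = 0.5 × 4.5 × 0.92² = 1.9 mA, giving V_SD = V_DD − I_D R_D = 1.78 − 1.9 × 0.87 = 0.123 V.
But 0.123 V < V_ov = 0.92 V, so the device is actually in triode.
In triode I_D = k_p[V_ov V_SD − ½ V_SD²] and I_D = (V_DD − V_SD)/R_D. Equating: 1.96 V_SD² − 4.602 V_SD + 1.78 = 0, giving V_SD = 0.488 V (the root below V_ov).
I_D = (1.78 − 0.488) / 0.87 = 1.48 mA.

I_D = 1.48 mA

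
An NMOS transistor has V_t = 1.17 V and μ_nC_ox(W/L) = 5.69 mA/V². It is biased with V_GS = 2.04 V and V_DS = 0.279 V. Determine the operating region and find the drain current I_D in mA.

Triode; I_D = 1.16 mA

V_ov = V_GS − V_t = 2.04 − 1.17 = 0.87 V.
Since V_DS = 0.279 V < V_ov = 0.87 V, the device is in the triode region.
I_D = k_n [V_ov · V_DS − ½ V_DS²] = 5.69 × [0.87 × 0.279 − 0.5 × 0.279²] = 1.16 mA.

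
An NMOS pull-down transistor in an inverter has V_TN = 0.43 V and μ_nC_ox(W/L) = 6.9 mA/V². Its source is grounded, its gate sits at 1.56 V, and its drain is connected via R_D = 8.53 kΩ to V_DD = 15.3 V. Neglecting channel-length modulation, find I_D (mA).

V_GS = V_G = 1.56 V, so V_ov = 1.56 − 0.43 = 1.13 V.
Assume saturation: I_D = ½ k_n V_ov² = 0.5 × 6.9 × 1.13² = 4.41 mA, giving V_DS = V_DD − I_D R_D = 15.3 − 4.41 × 8.53 = -22.3 V.
But -22.3 V < V_ov = 1.13 V, so the device is actually in triode.
In triode I_D = k_n[V_ov V_DS − ½ V_DS²] and I_D = (V_DD − V_DS)/R_D. Equating: 29.4 V_DS² − 67.51 V_DS + 15.3 = 0, giving V_DS = 0.255 V (the root below V_ov).
I_D = (15.3 − 0.255) / 8.53 = 1.76 mA.

I_D = 1.76 mA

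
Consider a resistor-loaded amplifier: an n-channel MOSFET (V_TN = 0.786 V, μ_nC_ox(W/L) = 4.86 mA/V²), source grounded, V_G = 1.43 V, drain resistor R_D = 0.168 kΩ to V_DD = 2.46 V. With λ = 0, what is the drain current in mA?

V_GS = V_G = 1.43 V, so V_ov = 1.43 − 0.786 = 0.644 V.
Assume saturation: I_D = ½ k_n V_ov² = 0.5 × 4.86 × 0.644² = 1.01 mA, giving V_DS = V_DD − I_D R_D = 2.46 − 1.01 × 0.168 = 2.29 V.
V_DS = 2.29 V ≥ V_ov = 0.644 V, confirming saturation.

I_D = 1.01 mA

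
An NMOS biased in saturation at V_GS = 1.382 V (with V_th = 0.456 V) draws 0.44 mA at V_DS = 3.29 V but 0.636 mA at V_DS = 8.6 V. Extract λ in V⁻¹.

With V_GS fixed, I_D ∝ (1 + λ V_DS) in saturation, so I_D2/I_D1 = (1 + λ V_DS2)/(1 + λ V_DS1).
0.636/0.44 = 1.445 = (1 + 8.6 λ)/(1 + 3.29 λ).
Solving: λ (I_D1 V_DS2 − I_D2 V_DS1) = I_D2 − I_D1, so λ = (0.636 − 0.44) / (0.44 × 8.6 − 0.636 × 3.29) = 0.196 / 1.69 = 0.116 V⁻¹.

λ = 0.116 V⁻¹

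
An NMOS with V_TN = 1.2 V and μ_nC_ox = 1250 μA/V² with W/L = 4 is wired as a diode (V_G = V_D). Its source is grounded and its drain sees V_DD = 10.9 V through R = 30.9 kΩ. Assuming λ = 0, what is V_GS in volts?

With gate tied to drain, V_GS = V_DS ≥ V_GS − V_TN, so the device is in saturation.
k_n = μ_nC_ox · (W/L) = 5 mA/V².
KCL at the drain: ½ k_n (V_GS − V_TN)² = (V_DD − V_GS)/R.
Let x = V_GS − 1.2. Then 77.2 x² + x − 9.7 = 0, giving x = 0.348 V (positive root), so V_GS = 1.55 V.
I_D = (V_DD − V_GS)/R = (10.9 − 1.55) / 30.9 = 0.303 mA.

V_GS = 1.55 V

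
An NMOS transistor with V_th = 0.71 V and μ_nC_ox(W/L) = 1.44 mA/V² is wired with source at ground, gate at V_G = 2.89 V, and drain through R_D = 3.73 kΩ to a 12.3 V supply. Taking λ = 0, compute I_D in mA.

V_GS = V_G = 2.89 V, so V_ov = 2.89 − 0.71 = 2.18 V.
Assume saturation: I_D = ½ k_n V_ov² = 0.5 × 1.44 × 2.18² = 3.42 mA, giving V_DS = V_DD − I_D R_D = 12.3 − 3.42 × 3.73 = -0.463 V.
But -0.463 V < V_ov = 2.18 V, so the device is actually in triode.
In triode I_D = k_n[V_ov V_DS − ½ V_DS²] and I_D = (V_DD − V_DS)/R_D. Equating: 2.69 V_DS² − 12.71 V_DS + 12.3 = 0, giving V_DS = 1.36 V (the root below V_ov).
I_D = (12.3 − 1.36) / 3.73 = 2.93 mA.

I_D = 2.93 mA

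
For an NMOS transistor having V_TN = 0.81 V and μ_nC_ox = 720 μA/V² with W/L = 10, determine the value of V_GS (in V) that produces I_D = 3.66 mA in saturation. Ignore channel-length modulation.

k_n = μ_nC_ox · (W/L) = 7.2 mA/V².
In saturation I_D = ½ k_n (V_GS − V_TN)², so V_GS − V_TN = √(2 I_D / k_n) = √(2 × 3.66 / 7.2) = 1.01 V.
V_GS = 0.81 + 1.01 = 1.82 V.

V_GS = 1.82 V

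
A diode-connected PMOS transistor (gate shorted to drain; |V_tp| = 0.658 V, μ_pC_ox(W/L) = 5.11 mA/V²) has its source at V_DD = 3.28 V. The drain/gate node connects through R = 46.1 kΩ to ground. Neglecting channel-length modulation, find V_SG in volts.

V_SG = 0.803 V

With gate tied to drain, V_SG = V_SD ≥ V_SG − |V_tp|, so the device is in saturation.
KCL at the drain: ½ k_p (V_SG − |V_tp|)² = (V_DD − V_SG)/R.
Let x = V_SG − 0.658. Then 118 x² + x − 2.622 = 0, giving x = 0.145 V (positive root), so V_SG = 0.803 V.
I_D = (V_DD − V_SG)/R = (3.28 − 0.803) / 46.1 = 0.0537 mA.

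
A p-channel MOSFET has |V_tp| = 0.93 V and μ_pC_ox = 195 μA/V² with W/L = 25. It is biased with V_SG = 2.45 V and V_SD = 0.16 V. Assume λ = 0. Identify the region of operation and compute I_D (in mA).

Triode; I_D = 1.12 mA

k_p = μ_pC_ox · (W/L) = 4.875 mA/V².
V_ov = V_SG − |V_tp| = 2.45 − 0.93 = 1.52 V.
Since V_SD = 0.16 V < V_ov = 1.52 V, the device is in the triode region.
I_D = k_p [V_ov · V_SD − ½ V_SD²] = 4.875 × [1.52 × 0.16 − 0.5 × 0.16²] = 1.12 mA.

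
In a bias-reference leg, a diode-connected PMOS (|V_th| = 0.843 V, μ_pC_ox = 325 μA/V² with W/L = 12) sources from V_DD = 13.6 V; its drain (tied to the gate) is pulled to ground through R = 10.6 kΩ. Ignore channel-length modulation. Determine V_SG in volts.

With gate tied to drain, V_SG = V_SD ≥ V_SG − |V_th|, so the device is in saturation.
k_p = μ_pC_ox · (W/L) = 3.9 mA/V².
KCL at the drain: ½ k_p (V_SG − |V_th|)² = (V_DD − V_SG)/R.
Let x = V_SG − 0.843. Then 20.7 x² + x − 12.76 = 0, giving x = 0.762 V (positive root), so V_SG = 1.6 V.
I_D = (V_DD − V_SG)/R = (13.6 − 1.6) / 10.6 = 1.13 mA.

V_SG = 1.60 V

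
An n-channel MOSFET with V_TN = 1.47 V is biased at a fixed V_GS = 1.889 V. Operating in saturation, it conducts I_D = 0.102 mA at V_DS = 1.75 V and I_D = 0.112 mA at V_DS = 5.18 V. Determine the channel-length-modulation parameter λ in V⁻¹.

λ = 0.0301 V⁻¹

With V_GS fixed, I_D ∝ (1 + λ V_DS) in saturation, so I_D2/I_D1 = (1 + λ V_DS2)/(1 + λ V_DS1).
0.112/0.102 = 1.098 = (1 + 5.18 λ)/(1 + 1.75 λ).
Solving: λ (I_D1 V_DS2 − I_D2 V_DS1) = I_D2 − I_D1, so λ = (0.112 − 0.102) / (0.102 × 5.18 − 0.112 × 1.75) = 0.01 / 0.332 = 0.0301 V⁻¹.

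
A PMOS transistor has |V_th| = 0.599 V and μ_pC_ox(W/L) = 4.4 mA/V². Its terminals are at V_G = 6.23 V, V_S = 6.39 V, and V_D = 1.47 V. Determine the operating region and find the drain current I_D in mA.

V_SG = V_S − V_G = 6.39 − 6.23 = 0.16 V; V_SD = V_S − V_D = 6.39 − 1.47 = 4.92 V.
V_SG = 0.16 V < |V_th| = 0.599 V, so the transistor is in cutoff.

Cutoff; I_D = 0 mA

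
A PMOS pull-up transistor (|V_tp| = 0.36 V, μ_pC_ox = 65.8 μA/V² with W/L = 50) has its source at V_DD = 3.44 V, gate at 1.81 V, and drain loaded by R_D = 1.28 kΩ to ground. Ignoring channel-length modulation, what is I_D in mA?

V_SG = V_DD − V_G = 3.44 − 1.81 = 1.63 V, so V_ov = 1.63 − 0.36 = 1.27 V.
k_p = μ_pC_ox · (W/L) = 3.29 mA/V².
Assume saturation: I_D = ½ k_p V_ov² = 0.5 × 3.29 × 1.27² = 2.65 mA, giving V_SD = V_DD − I_D R_D = 3.44 − 2.65 × 1.28 = 0.0439 V.
But 0.0439 V < V_ov = 1.27 V, so the device is actually in triode.
In triode I_D = k_p[V_ov V_SD − ½ V_SD²] and I_D = (V_DD − V_SD)/R_D. Equating: 2.11 V_SD² − 6.348 V_SD + 3.44 = 0, giving V_SD = 0.708 V (the root below V_ov).
I_D = (3.44 − 0.708) / 1.28 = 2.13 mA.

I_D = 2.13 mA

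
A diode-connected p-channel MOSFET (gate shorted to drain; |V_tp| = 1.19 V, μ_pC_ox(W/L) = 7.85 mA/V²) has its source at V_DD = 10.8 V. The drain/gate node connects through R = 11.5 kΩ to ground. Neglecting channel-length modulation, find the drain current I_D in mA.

With gate tied to drain, V_SG = V_SD ≥ V_SG − |V_tp|, so the device is in saturation.
KCL at the drain: ½ k_p (V_SG − |V_tp|)² = (V_DD − V_SG)/R.
Let x = V_SG − 1.19. Then 45.1 x² + x − 9.61 = 0, giving x = 0.45 V (positive root), so V_SG = 1.64 V.
I_D = (V_DD − V_SG)/R = (10.8 − 1.64) / 11.5 = 0.796 mA.

I_D = 0.796 mA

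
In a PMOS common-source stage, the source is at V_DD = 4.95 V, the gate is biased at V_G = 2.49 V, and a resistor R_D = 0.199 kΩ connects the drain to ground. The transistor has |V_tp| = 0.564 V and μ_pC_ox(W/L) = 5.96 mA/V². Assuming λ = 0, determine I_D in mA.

I_D = 10.7 mA

V_SG = V_DD − V_G = 4.95 − 2.49 = 2.46 V, so V_ov = 2.46 − 0.564 = 1.9 V.
Assume saturation: I_D = ½ k_p V_ov² = 0.5 × 5.96 × 1.9² = 10.7 mA, giving V_SD = V_DD − I_D R_D = 4.95 − 10.7 × 0.199 = 2.82 V.
V_SD = 2.82 V ≥ V_ov = 1.9 V, confirming saturation.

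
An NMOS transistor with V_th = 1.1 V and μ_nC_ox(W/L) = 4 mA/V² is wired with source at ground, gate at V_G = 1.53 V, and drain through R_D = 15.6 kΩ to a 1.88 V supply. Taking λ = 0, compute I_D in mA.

I_D = 0.116 mA

V_GS = V_G = 1.53 V, so V_ov = 1.53 − 1.1 = 0.43 V.
Assume saturation: I_D = ½ k_n V_ov² = 0.5 × 4 × 0.43² = 0.37 mA, giving V_DS = V_DD − I_D R_D = 1.88 − 0.37 × 15.6 = -3.89 V.
But -3.89 V < V_ov = 0.43 V, so the device is actually in triode.
In triode I_D = k_n[V_ov V_DS − ½ V_DS²] and I_D = (V_DD − V_DS)/R_D. Equating: 31.2 V_DS² − 27.83 V_DS + 1.88 = 0, giving V_DS = 0.0736 V (the root below V_ov).
I_D = (1.88 − 0.0736) / 15.6 = 0.116 mA.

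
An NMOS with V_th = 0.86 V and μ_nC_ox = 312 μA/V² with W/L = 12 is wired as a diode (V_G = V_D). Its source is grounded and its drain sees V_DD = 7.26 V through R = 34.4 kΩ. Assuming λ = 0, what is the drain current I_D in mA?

I_D = 0.177 mA

With gate tied to drain, V_GS = V_DS ≥ V_GS − V_th, so the device is in saturation.
k_n = μ_nC_ox · (W/L) = 3.744 mA/V².
KCL at the drain: ½ k_n (V_GS − V_th)² = (V_DD − V_GS)/R.
Let x = V_GS − 0.86. Then 64.4 x² + x − 6.4 = 0, giving x = 0.308 V (positive root), so V_GS = 1.17 V.
I_D = (V_DD − V_GS)/R = (7.26 − 1.17) / 34.4 = 0.177 mA.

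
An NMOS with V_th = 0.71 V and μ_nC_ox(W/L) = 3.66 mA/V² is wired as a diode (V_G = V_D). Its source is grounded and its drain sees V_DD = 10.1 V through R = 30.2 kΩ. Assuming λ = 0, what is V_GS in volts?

With gate tied to drain, V_GS = V_DS ≥ V_GS − V_th, so the device is in saturation.
KCL at the drain: ½ k_n (V_GS − V_th)² = (V_DD − V_GS)/R.
Let x = V_GS − 0.71. Then 55.3 x² + x − 9.39 = 0, giving x = 0.403 V (positive root), so V_GS = 1.11 V.
I_D = (V_DD − V_GS)/R = (10.1 − 1.11) / 30.2 = 0.298 mA.

V_GS = 1.11 V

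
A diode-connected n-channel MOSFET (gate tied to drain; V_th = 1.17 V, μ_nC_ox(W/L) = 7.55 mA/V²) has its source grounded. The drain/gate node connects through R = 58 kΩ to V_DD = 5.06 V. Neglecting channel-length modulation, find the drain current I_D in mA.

I_D = 0.0648 mA

With gate tied to drain, V_GS = V_DS ≥ V_GS − V_th, so the device is in saturation.
KCL at the drain: ½ k_n (V_GS − V_th)² = (V_DD − V_GS)/R.
Let x = V_GS − 1.17. Then 219 x² + x − 3.89 = 0, giving x = 0.131 V (positive root), so V_GS = 1.3 V.
I_D = (V_DD − V_GS)/R = (5.06 − 1.3) / 58 = 0.0648 mA.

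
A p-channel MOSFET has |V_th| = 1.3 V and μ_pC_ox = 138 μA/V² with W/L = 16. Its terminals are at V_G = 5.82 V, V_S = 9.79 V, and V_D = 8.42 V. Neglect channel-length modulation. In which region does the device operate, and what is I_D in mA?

V_SG = V_S − V_G = 9.79 − 5.82 = 3.97 V; V_SD = V_S − V_D = 9.79 − 8.42 = 1.37 V.
k_p = μ_pC_ox · (W/L) = 2.208 mA/V².
V_ov = V_SG − |V_th| = 3.97 − 1.3 = 2.67 V.
Since V_SD = 1.37 V < V_ov = 2.67 V, the device is in the triode region.
I_D = k_p [V_ov · V_SD − ½ V_SD²] = 2.208 × [2.67 × 1.37 − 0.5 × 1.37²] = 6 mA.

Triode; I_D = 6.00 mA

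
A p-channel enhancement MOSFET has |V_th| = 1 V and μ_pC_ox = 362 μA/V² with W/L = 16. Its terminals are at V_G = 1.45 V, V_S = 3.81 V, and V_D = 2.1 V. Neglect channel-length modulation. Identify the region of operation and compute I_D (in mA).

V_SG = V_S − V_G = 3.81 − 1.45 = 2.36 V; V_SD = V_S − V_D = 3.81 − 2.1 = 1.71 V.
k_p = μ_pC_ox · (W/L) = 5.792 mA/V².
V_ov = V_SG − |V_th| = 2.36 − 1 = 1.36 V.
Since V_SD = 1.71 V ≥ V_ov = 1.36 V, the device is in saturation.
I_D = ½ k_p V_ov² = 0.5 × 5.792 × 1.36² = 5.36 mA.

Saturation; I_D = 5.36 mA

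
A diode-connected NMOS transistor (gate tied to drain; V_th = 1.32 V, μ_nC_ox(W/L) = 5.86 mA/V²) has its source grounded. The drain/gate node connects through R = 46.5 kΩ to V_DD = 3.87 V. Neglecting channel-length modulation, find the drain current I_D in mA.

I_D = 0.0520 mA

With gate tied to drain, V_GS = V_DS ≥ V_GS − V_th, so the device is in saturation.
KCL at the drain: ½ k_n (V_GS − V_th)² = (V_DD − V_GS)/R.
Let x = V_GS − 1.32. Then 136 x² + x − 2.55 = 0, giving x = 0.133 V (positive root), so V_GS = 1.45 V.
I_D = (V_DD − V_GS)/R = (3.87 − 1.45) / 46.5 = 0.052 mA.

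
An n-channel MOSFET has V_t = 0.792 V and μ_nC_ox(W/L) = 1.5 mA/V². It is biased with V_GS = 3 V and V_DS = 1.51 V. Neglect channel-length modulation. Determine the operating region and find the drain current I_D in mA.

Triode; I_D = 3.29 mA

V_ov = V_GS − V_t = 3 − 0.792 = 2.21 V.
Since V_DS = 1.51 V < V_ov = 2.21 V, the device is in the triode region.
I_D = k_n [V_ov · V_DS − ½ V_DS²] = 1.5 × [2.21 × 1.51 − 0.5 × 1.51²] = 3.29 mA.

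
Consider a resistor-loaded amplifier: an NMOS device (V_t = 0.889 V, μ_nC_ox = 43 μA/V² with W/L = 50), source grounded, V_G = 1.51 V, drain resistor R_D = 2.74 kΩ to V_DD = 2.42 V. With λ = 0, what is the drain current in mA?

V_GS = V_G = 1.51 V, so V_ov = 1.51 − 0.889 = 0.621 V.
k_n = μ_nC_ox · (W/L) = 2.15 mA/V².
Assume saturation: I_D = ½ k_n V_ov² = 0.5 × 2.15 × 0.621² = 0.415 mA, giving V_DS = V_DD − I_D R_D = 2.42 − 0.415 × 2.74 = 1.28 V.
V_DS = 1.28 V ≥ V_ov = 0.621 V, confirming saturation.

I_D = 0.415 mA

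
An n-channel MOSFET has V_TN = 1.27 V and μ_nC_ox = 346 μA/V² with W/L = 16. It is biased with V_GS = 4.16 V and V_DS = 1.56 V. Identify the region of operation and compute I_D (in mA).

Triode; I_D = 18.2 mA

k_n = μ_nC_ox · (W/L) = 5.536 mA/V².
V_ov = V_GS − V_TN = 4.16 − 1.27 = 2.89 V.
Since V_DS = 1.56 V < V_ov = 2.89 V, the device is in the triode region.
I_D = k_n [V_ov · V_DS − ½ V_DS²] = 5.536 × [2.89 × 1.56 − 0.5 × 1.56²] = 18.2 mA.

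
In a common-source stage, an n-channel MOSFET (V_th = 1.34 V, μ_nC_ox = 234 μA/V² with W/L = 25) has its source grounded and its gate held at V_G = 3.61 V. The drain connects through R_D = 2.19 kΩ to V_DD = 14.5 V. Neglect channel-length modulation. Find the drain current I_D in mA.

V_GS = V_G = 3.61 V, so V_ov = 3.61 − 1.34 = 2.27 V.
k_n = μ_nC_ox · (W/L) = 5.85 mA/V².
Assume saturation: I_D = ½ k_n V_ov² = 0.5 × 5.85 × 2.27² = 15.1 mA, giving V_DS = V_DD − I_D R_D = 14.5 − 15.1 × 2.19 = -18.5 V.
But -18.5 V < V_ov = 2.27 V, so the device is actually in triode.
In triode I_D = k_n[V_ov V_DS − ½ V_DS²] and I_D = (V_DD − V_DS)/R_D. Equating: 6.41 V_DS² − 30.08 V_DS + 14.5 = 0, giving V_DS = 0.545 V (the root below V_ov).
I_D = (14.5 − 0.545) / 2.19 = 6.37 mA.

I_D = 6.37 mA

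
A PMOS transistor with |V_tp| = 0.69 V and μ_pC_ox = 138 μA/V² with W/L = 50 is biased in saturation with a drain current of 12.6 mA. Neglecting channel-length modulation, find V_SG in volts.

k_p = μ_pC_ox · (W/L) = 6.9 mA/V².
In saturation I_D = ½ k_p (V_SG − |V_tp|)², so V_SG − |V_tp| = √(2 I_D / k_p) = √(2 × 12.6 / 6.9) = 1.91 V.
V_SG = 0.69 + 1.91 = 2.6 V.

V_SG = 2.60 V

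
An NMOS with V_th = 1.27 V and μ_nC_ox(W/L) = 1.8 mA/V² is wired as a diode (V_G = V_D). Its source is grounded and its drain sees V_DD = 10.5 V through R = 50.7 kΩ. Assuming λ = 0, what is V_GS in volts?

With gate tied to drain, V_GS = V_DS ≥ V_GS − V_th, so the device is in saturation.
KCL at the drain: ½ k_n (V_GS − V_th)² = (V_DD − V_GS)/R.
Let x = V_GS − 1.27. Then 45.6 x² + x − 9.23 = 0, giving x = 0.439 V (positive root), so V_GS = 1.71 V.
I_D = (V_DD − V_GS)/R = (10.5 − 1.71) / 50.7 = 0.173 mA.

V_GS = 1.71 V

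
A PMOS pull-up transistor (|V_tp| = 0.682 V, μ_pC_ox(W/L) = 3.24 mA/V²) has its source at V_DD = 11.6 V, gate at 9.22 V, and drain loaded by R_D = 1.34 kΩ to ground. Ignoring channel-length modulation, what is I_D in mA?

V_SG = V_DD − V_G = 11.6 − 9.22 = 2.38 V, so V_ov = 2.38 − 0.682 = 1.7 V.
Assume saturation: I_D = ½ k_p V_ov² = 0.5 × 3.24 × 1.7² = 4.67 mA, giving V_SD = V_DD − I_D R_D = 11.6 − 4.67 × 1.34 = 5.34 V.
V_SD = 5.34 V ≥ V_ov = 1.7 V, confirming saturation.

I_D = 4.67 mA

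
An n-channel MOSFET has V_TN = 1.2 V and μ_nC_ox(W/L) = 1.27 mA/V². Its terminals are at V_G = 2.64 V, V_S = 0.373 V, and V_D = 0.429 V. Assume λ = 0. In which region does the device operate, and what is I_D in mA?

V_GS = V_G − V_S = 2.64 − 0.373 = 2.27 V; V_DS = V_D − V_S = 0.429 − 0.373 = 0.056 V.
V_ov = V_GS − V_TN = 2.27 − 1.2 = 1.07 V.
Since V_DS = 0.056 V < V_ov = 1.07 V, the device is in the triode region.
I_D = k_n [V_ov · V_DS − ½ V_DS²] = 1.27 × [1.07 × 0.056 − 0.5 × 0.056²] = 0.0739 mA.

Triode; I_D = 0.0739 mA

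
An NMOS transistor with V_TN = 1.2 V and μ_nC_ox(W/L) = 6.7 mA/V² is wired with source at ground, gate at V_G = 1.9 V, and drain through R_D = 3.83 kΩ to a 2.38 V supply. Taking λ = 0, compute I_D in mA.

V_GS = V_G = 1.9 V, so V_ov = 1.9 − 1.2 = 0.7 V.
Assume saturation: I_D = ½ k_n V_ov² = 0.5 × 6.7 × 0.7² = 1.64 mA, giving V_DS = V_DD − I_D R_D = 2.38 − 1.64 × 3.83 = -3.91 V.
But -3.91 V < V_ov = 0.7 V, so the device is actually in triode.
In triode I_D = k_n[V_ov V_DS − ½ V_DS²] and I_D = (V_DD − V_DS)/R_D. Equating: 12.8 V_DS² − 18.96 V_DS + 2.38 = 0, giving V_DS = 0.138 V (the root below V_ov).
I_D = (2.38 − 0.138) / 3.83 = 0.585 mA.

I_D = 0.585 mA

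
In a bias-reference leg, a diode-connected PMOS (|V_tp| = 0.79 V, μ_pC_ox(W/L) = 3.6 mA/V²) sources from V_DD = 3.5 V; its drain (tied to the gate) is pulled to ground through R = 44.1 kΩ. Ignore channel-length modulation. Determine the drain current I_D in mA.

With gate tied to drain, V_SG = V_SD ≥ V_SG − |V_tp|, so the device is in saturation.
KCL at the drain: ½ k_p (V_SG − |V_tp|)² = (V_DD − V_SG)/R.
Let x = V_SG − 0.79. Then 79.4 x² + x − 2.71 = 0, giving x = 0.179 V (positive root), so V_SG = 0.969 V.
I_D = (V_DD − V_SG)/R = (3.5 − 0.969) / 44.1 = 0.0574 mA.

I_D = 0.0574 mA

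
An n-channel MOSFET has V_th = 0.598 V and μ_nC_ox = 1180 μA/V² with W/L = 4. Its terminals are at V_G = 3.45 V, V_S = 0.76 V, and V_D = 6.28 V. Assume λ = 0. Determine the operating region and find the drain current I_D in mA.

Saturation; I_D = 10.3 mA

V_GS = V_G − V_S = 3.45 − 0.76 = 2.69 V; V_DS = V_D − V_S = 6.28 − 0.76 = 5.52 V.
k_n = μ_nC_ox · (W/L) = 4.72 mA/V².
V_ov = V_GS − V_th = 2.69 − 0.598 = 2.09 V.
Since V_DS = 5.52 V ≥ V_ov = 2.09 V, the device is in saturation.
I_D = ½ k_n V_ov² = 0.5 × 4.72 × 2.09² = 10.3 mA.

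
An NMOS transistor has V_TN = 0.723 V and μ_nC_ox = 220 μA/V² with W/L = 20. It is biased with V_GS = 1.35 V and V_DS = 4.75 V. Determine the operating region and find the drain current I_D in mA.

k_n = μ_nC_ox · (W/L) = 4.4 mA/V².
V_ov = V_GS − V_TN = 1.35 − 0.723 = 0.627 V.
Since V_DS = 4.75 V ≥ V_ov = 0.627 V, the device is in saturation.
I_D = ½ k_n V_ov² = 0.5 × 4.4 × 0.627² = 0.865 mA.

Saturation; I_D = 0.865 mA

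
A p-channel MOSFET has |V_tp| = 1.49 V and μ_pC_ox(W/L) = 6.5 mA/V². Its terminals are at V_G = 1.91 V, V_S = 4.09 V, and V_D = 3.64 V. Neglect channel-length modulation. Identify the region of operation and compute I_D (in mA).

Triode; I_D = 1.36 mA

V_SG = V_S − V_G = 4.09 − 1.91 = 2.18 V; V_SD = V_S − V_D = 4.09 − 3.64 = 0.45 V.
V_ov = V_SG − |V_tp| = 2.18 − 1.49 = 0.69 V.
Since V_SD = 0.45 V < V_ov = 0.69 V, the device is in the triode region.
I_D = k_p [V_ov · V_SD − ½ V_SD²] = 6.5 × [0.69 × 0.45 − 0.5 × 0.45²] = 1.36 mA.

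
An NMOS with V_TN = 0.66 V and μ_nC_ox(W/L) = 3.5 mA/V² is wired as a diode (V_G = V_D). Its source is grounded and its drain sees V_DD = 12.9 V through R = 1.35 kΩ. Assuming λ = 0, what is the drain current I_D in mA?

With gate tied to drain, V_GS = V_DS ≥ V_GS − V_TN, so the device is in saturation.
KCL at the drain: ½ k_n (V_GS − V_TN)² = (V_DD − V_GS)/R.
Let x = V_GS − 0.66. Then 2.36 x² + x − 12.24 = 0, giving x = 2.07 V (positive root), so V_GS = 2.73 V.
I_D = (V_DD − V_GS)/R = (12.9 − 2.73) / 1.35 = 7.53 mA.

I_D = 7.53 mA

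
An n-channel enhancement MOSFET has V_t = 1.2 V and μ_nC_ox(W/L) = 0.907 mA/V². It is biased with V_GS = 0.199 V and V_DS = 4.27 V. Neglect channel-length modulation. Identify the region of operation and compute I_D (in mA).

V_GS = 0.199 V < V_t = 1.2 V, so the transistor is in cutoff.

Cutoff; I_D = 0 mA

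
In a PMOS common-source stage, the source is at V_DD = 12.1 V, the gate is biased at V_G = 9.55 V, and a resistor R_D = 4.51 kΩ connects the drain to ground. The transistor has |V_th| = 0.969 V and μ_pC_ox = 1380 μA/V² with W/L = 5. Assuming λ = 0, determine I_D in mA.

V_SG = V_DD − V_G = 12.1 − 9.55 = 2.55 V, so V_ov = 2.55 − 0.969 = 1.58 V.
k_p = μ_pC_ox · (W/L) = 6.9 mA/V².
Assume saturation: I_D = ½ k_p V_ov² = 0.5 × 6.9 × 1.58² = 8.62 mA, giving V_SD = V_DD − I_D R_D = 12.1 − 8.62 × 4.51 = -26.8 V.
But -26.8 V < V_ov = 1.58 V, so the device is actually in triode.
In triode I_D = k_p[V_ov V_SD − ½ V_SD²] and I_D = (V_DD − V_SD)/R_D. Equating: 15.6 V_SD² − 50.2 V_SD + 12.1 = 0, giving V_SD = 0.262 V (the root below V_ov).
I_D = (12.1 − 0.262) / 4.51 = 2.62 mA.

I_D = 2.62 mA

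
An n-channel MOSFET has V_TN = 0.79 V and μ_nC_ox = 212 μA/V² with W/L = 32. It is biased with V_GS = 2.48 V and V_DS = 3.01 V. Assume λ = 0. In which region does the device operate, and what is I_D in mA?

Saturation; I_D = 9.69 mA

k_n = μ_nC_ox · (W/L) = 6.784 mA/V².
V_ov = V_GS − V_TN = 2.48 − 0.79 = 1.69 V.
Since V_DS = 3.01 V ≥ V_ov = 1.69 V, the device is in saturation.
I_D = ½ k_n V_ov² = 0.5 × 6.784 × 1.69² = 9.69 mA.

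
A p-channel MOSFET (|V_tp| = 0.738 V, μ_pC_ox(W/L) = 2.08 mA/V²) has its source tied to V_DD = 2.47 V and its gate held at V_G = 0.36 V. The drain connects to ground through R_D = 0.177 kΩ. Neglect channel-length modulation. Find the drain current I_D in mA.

V_SG = V_DD − V_G = 2.47 − 0.36 = 2.11 V, so V_ov = 2.11 − 0.738 = 1.37 V.
Assume saturation: I_D = ½ k_p V_ov² = 0.5 × 2.08 × 1.37² = 1.96 mA, giving V_SD = V_DD − I_D R_D = 2.47 − 1.96 × 0.177 = 2.12 V.
V_SD = 2.12 V ≥ V_ov = 1.37 V, confirming saturation.

I_D = 1.96 mA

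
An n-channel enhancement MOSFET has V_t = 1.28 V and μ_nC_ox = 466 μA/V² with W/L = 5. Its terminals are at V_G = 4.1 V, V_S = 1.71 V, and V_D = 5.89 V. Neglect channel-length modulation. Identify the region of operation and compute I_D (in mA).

V_GS = V_G − V_S = 4.1 − 1.71 = 2.39 V; V_DS = V_D − V_S = 5.89 − 1.71 = 4.18 V.
k_n = μ_nC_ox · (W/L) = 2.33 mA/V².
V_ov = V_GS − V_t = 2.39 − 1.28 = 1.11 V.
Since V_DS = 4.18 V ≥ V_ov = 1.11 V, the device is in saturation.
I_D = ½ k_n V_ov² = 0.5 × 2.33 × 1.11² = 1.44 mA.

Saturation; I_D = 1.44 mA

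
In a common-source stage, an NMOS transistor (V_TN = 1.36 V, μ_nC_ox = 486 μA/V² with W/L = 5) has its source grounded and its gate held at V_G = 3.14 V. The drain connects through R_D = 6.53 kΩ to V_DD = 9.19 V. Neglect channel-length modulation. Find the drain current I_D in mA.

V_GS = V_G = 3.14 V, so V_ov = 3.14 − 1.36 = 1.78 V.
k_n = μ_nC_ox · (W/L) = 2.43 mA/V².
Assume saturation: I_D = ½ k_n V_ov² = 0.5 × 2.43 × 1.78² = 3.85 mA, giving V_DS = V_DD − I_D R_D = 9.19 − 3.85 × 6.53 = -15.9 V.
But -15.9 V < V_ov = 1.78 V, so the device is actually in triode.
In triode I_D = k_n[V_ov V_DS − ½ V_DS²] and I_D = (V_DD − V_DS)/R_D. Equating: 7.93 V_DS² − 29.24 V_DS + 9.19 = 0, giving V_DS = 0.347 V (the root below V_ov).
I_D = (9.19 − 0.347) / 6.53 = 1.35 mA.

I_D = 1.35 mA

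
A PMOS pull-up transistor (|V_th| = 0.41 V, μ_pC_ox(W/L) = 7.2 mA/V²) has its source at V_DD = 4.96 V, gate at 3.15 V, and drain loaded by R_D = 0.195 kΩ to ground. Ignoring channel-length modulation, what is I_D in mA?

V_SG = V_DD − V_G = 4.96 − 3.15 = 1.81 V, so V_ov = 1.81 − 0.41 = 1.4 V.
Assume saturation: I_D = ½ k_p V_ov² = 0.5 × 7.2 × 1.4² = 7.06 mA, giving V_SD = V_DD − I_D R_D = 4.96 − 7.06 × 0.195 = 3.58 V.
V_SD = 3.58 V ≥ V_ov = 1.4 V, confirming saturation.

I_D = 7.06 mA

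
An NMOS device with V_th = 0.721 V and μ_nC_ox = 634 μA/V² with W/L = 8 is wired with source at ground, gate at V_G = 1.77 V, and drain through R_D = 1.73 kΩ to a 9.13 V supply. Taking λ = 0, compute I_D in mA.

I_D = 2.79 mA

V_GS = V_G = 1.77 V, so V_ov = 1.77 − 0.721 = 1.05 V.
k_n = μ_nC_ox · (W/L) = 5.072 mA/V².
Assume saturation: I_D = ½ k_n V_ov² = 0.5 × 5.072 × 1.05² = 2.79 mA, giving V_DS = V_DD − I_D R_D = 9.13 − 2.79 × 1.73 = 4.3 V.
V_DS = 4.3 V ≥ V_ov = 1.05 V, confirming saturation.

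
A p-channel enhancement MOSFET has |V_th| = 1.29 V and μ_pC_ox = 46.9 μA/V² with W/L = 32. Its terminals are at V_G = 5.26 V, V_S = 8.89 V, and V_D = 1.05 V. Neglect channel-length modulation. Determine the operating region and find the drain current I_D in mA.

V_SG = V_S − V_G = 8.89 − 5.26 = 3.63 V; V_SD = V_S − V_D = 8.89 − 1.05 = 7.84 V.
k_p = μ_pC_ox · (W/L) = 1.501 mA/V².
V_ov = V_SG − |V_th| = 3.63 − 1.29 = 2.34 V.
Since V_SD = 7.84 V ≥ V_ov = 2.34 V, the device is in saturation.
I_D = ½ k_p V_ov² = 0.5 × 1.501 × 2.34² = 4.11 mA.

Saturation; I_D = 4.11 mA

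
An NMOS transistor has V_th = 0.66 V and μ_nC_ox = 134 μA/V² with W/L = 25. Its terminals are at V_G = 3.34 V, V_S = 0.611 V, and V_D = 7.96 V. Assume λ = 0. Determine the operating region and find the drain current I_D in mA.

Saturation; I_D = 7.17 mA

V_GS = V_G − V_S = 3.34 − 0.611 = 2.73 V; V_DS = V_D − V_S = 7.96 − 0.611 = 7.35 V.
k_n = μ_nC_ox · (W/L) = 3.35 mA/V².
V_ov = V_GS − V_th = 2.73 − 0.66 = 2.07 V.
Since V_DS = 7.35 V ≥ V_ov = 2.07 V, the device is in saturation.
I_D = ½ k_n V_ov² = 0.5 × 3.35 × 2.07² = 7.17 mA.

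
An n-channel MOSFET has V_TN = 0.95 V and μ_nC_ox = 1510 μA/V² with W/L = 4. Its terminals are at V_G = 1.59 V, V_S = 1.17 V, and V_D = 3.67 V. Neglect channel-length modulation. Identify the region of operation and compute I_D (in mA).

V_GS = V_G − V_S = 1.59 − 1.17 = 0.42 V; V_DS = V_D − V_S = 3.67 − 1.17 = 2.5 V.
V_GS = 0.42 V < V_TN = 0.95 V, so the transistor is in cutoff.

Cutoff; I_D = 0 mA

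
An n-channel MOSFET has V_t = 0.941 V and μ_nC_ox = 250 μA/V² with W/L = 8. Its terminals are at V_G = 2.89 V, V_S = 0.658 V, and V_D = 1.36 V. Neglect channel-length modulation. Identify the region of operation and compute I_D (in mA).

V_GS = V_G − V_S = 2.89 − 0.658 = 2.23 V; V_DS = V_D − V_S = 1.36 − 0.658 = 0.702 V.
k_n = μ_nC_ox · (W/L) = 2 mA/V².
V_ov = V_GS − V_t = 2.23 − 0.941 = 1.29 V.
Since V_DS = 0.702 V < V_ov = 1.29 V, the device is in the triode region.
I_D = k_n [V_ov · V_DS − ½ V_DS²] = 2 × [1.29 × 0.702 − 0.5 × 0.702²] = 1.32 mA.

Triode; I_D = 1.32 mA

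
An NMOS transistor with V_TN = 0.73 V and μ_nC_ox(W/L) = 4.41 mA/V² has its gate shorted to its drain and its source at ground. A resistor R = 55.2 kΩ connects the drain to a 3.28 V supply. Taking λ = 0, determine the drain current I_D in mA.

With gate tied to drain, V_GS = V_DS ≥ V_GS − V_TN, so the device is in saturation.
KCL at the drain: ½ k_n (V_GS − V_TN)² = (V_DD − V_GS)/R.
Let x = V_GS − 0.73. Then 122 x² + x − 2.55 = 0, giving x = 0.141 V (positive root), so V_GS = 0.871 V.
I_D = (V_DD − V_GS)/R = (3.28 − 0.871) / 55.2 = 0.0436 mA.

I_D = 0.0436 mA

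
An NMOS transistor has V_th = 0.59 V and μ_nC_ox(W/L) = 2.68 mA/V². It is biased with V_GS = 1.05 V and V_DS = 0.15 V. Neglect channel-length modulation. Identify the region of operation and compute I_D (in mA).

V_ov = V_GS − V_th = 1.05 − 0.59 = 0.46 V.
Since V_DS = 0.15 V < V_ov = 0.46 V, the device is in the triode region.
I_D = k_n [V_ov · V_DS − ½ V_DS²] = 2.68 × [0.46 × 0.15 − 0.5 × 0.15²] = 0.155 mA.

Triode; I_D = 0.155 mA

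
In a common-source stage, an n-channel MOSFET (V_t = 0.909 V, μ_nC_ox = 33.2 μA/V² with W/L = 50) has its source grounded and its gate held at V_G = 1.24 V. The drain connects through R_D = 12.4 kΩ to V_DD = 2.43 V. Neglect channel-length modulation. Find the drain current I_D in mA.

V_GS = V_G = 1.24 V, so V_ov = 1.24 − 0.909 = 0.331 V.
k_n = μ_nC_ox · (W/L) = 1.66 mA/V².
Assume saturation: I_D = ½ k_n V_ov² = 0.5 × 1.66 × 0.331² = 0.0909 mA, giving V_DS = V_DD − I_D R_D = 2.43 − 0.0909 × 12.4 = 1.3 V.
V_DS = 1.3 V ≥ V_ov = 0.331 V, confirming saturation.

I_D = 0.0909 mA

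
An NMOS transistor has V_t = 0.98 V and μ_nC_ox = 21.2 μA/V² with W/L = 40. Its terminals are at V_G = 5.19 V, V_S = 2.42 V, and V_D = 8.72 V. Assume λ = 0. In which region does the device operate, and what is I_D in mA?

V_GS = V_G − V_S = 5.19 − 2.42 = 2.77 V; V_DS = V_D − V_S = 8.72 − 2.42 = 6.3 V.
k_n = μ_nC_ox · (W/L) = 0.848 mA/V².
V_ov = V_GS − V_t = 2.77 − 0.98 = 1.79 V.
Since V_DS = 6.3 V ≥ V_ov = 1.79 V, the device is in saturation.
I_D = ½ k_n V_ov² = 0.5 × 0.848 × 1.79² = 1.36 mA.

Saturation; I_D = 1.36 mA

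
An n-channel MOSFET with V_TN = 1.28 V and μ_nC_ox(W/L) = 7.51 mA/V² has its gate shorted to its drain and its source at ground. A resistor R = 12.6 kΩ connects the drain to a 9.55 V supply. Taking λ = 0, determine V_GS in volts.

V_GS = 1.69 V

With gate tied to drain, V_GS = V_DS ≥ V_GS − V_TN, so the device is in saturation.
KCL at the drain: ½ k_n (V_GS − V_TN)² = (V_DD − V_GS)/R.
Let x = V_GS − 1.28. Then 47.3 x² + x − 8.27 = 0, giving x = 0.408 V (positive root), so V_GS = 1.69 V.
I_D = (V_DD − V_GS)/R = (9.55 − 1.69) / 12.6 = 0.624 mA.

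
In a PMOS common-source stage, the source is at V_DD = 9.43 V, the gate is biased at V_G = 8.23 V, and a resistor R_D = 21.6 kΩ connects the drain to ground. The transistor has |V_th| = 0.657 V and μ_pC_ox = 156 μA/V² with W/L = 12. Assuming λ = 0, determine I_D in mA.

I_D = 0.276 mA

V_SG = V_DD − V_G = 9.43 − 8.23 = 1.2 V, so V_ov = 1.2 − 0.657 = 0.543 V.
k_p = μ_pC_ox · (W/L) = 1.872 mA/V².
Assume saturation: I_D = ½ k_p V_ov² = 0.5 × 1.872 × 0.543² = 0.276 mA, giving V_SD = V_DD − I_D R_D = 9.43 − 0.276 × 21.6 = 3.47 V.
V_SD = 3.47 V ≥ V_ov = 0.543 V, confirming saturation.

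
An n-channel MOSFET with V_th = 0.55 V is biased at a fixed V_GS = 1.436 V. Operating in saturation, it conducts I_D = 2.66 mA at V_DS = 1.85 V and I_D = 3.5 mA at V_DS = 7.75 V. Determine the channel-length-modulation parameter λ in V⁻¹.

With V_GS fixed, I_D ∝ (1 + λ V_DS) in saturation, so I_D2/I_D1 = (1 + λ V_DS2)/(1 + λ V_DS1).
3.5/2.66 = 1.316 = (1 + 7.75 λ)/(1 + 1.85 λ).
Solving: λ (I_D1 V_DS2 − I_D2 V_DS1) = I_D2 − I_D1, so λ = (3.5 − 2.66) / (2.66 × 7.75 − 3.5 × 1.85) = 0.84 / 14.1 = 0.0594 V⁻¹.

λ = 0.0594 V⁻¹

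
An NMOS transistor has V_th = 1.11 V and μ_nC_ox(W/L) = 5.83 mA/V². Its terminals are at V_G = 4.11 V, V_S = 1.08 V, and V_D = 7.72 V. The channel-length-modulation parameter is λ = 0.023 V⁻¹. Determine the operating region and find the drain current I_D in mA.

V_GS = V_G − V_S = 4.11 − 1.08 = 3.03 V; V_DS = V_D − V_S = 7.72 − 1.08 = 6.64 V.
V_ov = V_GS − V_th = 3.03 − 1.11 = 1.92 V.
Since V_DS = 6.64 V ≥ V_ov = 1.92 V, the device is in saturation.
I_D = ½ k_n V_ov² (1 + λ V_DS) = 0.5 × 5.83 × 1.92² × (1 + 0.023 × 6.64) = 12.4 mA.

Saturation; I_D = 12.4 mA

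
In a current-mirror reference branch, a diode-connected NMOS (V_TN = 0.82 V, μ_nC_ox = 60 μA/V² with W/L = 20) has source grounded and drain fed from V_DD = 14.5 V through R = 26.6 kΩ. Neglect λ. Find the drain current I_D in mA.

With gate tied to drain, V_GS = V_DS ≥ V_GS − V_TN, so the device is in saturation.
k_n = μ_nC_ox · (W/L) = 1.2 mA/V².
KCL at the drain: ½ k_n (V_GS − V_TN)² = (V_DD − V_GS)/R.
Let x = V_GS − 0.82. Then 16 x² + x − 13.68 = 0, giving x = 0.895 V (positive root), so V_GS = 1.72 V.
I_D = (V_DD − V_GS)/R = (14.5 − 1.72) / 26.6 = 0.481 mA.

I_D = 0.481 mA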